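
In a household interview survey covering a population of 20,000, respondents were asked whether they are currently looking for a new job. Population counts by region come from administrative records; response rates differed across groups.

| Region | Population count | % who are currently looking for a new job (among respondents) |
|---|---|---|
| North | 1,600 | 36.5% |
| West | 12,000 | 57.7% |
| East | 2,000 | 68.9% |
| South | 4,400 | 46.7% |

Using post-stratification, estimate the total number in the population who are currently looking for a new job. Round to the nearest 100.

10,900

Estimated count per cell = population count × respondent percentage:
  North: 1,600 × 36.5% = 584
  West: 12,000 × 57.7% = 6924
  East: 2,000 × 68.9% = 1378
  South: 4,400 × 46.7% = 2054.8
Estimated total = 10940.8 → 10,900.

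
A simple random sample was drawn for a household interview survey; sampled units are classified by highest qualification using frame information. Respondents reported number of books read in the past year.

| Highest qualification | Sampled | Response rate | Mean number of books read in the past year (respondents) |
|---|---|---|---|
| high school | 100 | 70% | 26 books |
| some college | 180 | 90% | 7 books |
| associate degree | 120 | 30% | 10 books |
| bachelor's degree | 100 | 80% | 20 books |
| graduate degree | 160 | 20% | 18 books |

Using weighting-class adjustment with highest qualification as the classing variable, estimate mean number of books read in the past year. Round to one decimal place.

Inverse-response-rate weighting restores each class to its sampled count, so class totals weight by n_sampled:
  high school: 100 × 26 = 2600
  some college: 180 × 7 = 1260
  associate degree: 120 × 10 = 1200
  bachelor's degree: 100 × 20 = 2000
  graduate degree: 160 × 18 = 2880
Adjusted estimate = 9940 / 660 = 15.0606 → 15.1.

15.1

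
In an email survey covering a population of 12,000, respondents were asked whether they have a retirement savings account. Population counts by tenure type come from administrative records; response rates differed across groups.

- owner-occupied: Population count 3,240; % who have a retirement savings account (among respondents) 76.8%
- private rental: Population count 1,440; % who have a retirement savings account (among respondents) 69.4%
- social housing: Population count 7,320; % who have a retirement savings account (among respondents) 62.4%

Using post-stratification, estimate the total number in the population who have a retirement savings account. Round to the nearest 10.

Estimated count per cell = population count × respondent percentage:
  owner-occupied: 3,240 × 76.8% = 2488.32
  private rental: 1,440 × 69.4% = 999.36
  social housing: 7,320 × 62.4% = 4567.68
Estimated total = 8055.36 → 8,060.

8,060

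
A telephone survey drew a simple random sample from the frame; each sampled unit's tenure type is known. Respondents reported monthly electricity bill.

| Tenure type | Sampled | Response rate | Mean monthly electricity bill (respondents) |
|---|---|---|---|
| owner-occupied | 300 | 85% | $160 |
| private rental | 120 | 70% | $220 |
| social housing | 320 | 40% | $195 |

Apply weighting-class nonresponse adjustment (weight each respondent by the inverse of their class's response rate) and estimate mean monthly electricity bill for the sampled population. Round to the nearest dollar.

$185

Each respondent's weight = sampled/responded in their class; summing within a class gives n_sampled, so:
  owner-occupied: 300 × 160 = 48,000
  private rental: 120 × 220 = 26,400
  social housing: 320 × 195 = 62,400
Adjusted estimate = 136,800 / 740 = 184.865 → $185.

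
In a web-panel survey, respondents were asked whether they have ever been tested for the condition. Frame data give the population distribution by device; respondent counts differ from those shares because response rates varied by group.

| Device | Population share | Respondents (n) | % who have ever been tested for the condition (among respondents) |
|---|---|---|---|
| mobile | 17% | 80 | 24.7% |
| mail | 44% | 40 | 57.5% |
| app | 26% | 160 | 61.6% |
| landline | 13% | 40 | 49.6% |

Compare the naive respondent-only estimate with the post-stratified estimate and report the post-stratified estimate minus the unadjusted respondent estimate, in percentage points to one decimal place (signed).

+1.6 percentage points

Without adjustment, the pooled respondent share is:
  (80/320)×24.7 + (40/320)×57.5 + (160/320)×61.6 + (40/320)×49.6 = 50.3625%
Post-stratified estimate weights by population shares:
  0.17×24.7 + 0.44×57.5 + 0.26×61.6 + 0.13×49.6 = 51.963%
Difference = 51.963 − 50.3625 = 1.6005 pp.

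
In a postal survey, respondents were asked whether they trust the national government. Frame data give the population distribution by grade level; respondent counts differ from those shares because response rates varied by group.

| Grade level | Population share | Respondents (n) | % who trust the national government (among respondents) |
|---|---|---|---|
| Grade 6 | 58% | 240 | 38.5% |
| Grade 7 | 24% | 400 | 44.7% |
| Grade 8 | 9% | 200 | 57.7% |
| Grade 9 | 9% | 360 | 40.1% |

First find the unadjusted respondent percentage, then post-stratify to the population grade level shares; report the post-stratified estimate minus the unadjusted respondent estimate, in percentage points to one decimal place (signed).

-2.4 percentage points

Naive respondent-only estimate (weights = respondent counts):
  (240/1200)×38.5 + (400/1200)×44.7 + (200/1200)×57.7 + (360/1200)×40.1 = 44.2467%
Post-stratified estimate weights by population shares:
  0.58×38.5 + 0.24×44.7 + 0.09×57.7 + 0.09×40.1 = 41.86%
Difference = 41.86 − 44.2467 = -2.3867 pp.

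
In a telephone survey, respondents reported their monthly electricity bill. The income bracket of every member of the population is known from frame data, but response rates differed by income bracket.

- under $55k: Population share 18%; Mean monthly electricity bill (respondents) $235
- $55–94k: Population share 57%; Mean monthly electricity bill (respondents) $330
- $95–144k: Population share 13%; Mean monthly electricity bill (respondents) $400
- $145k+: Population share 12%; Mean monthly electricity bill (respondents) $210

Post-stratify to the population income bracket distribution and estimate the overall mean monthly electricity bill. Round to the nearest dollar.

$308

Each cell contributes population-share × respondent value:
  under $55k: 0.18 × 235 = 42.3
  $55–94k: 0.57 × 330 = 188.1
  $95–144k: 0.13 × 400 = 52
  $145k+: 0.12 × 210 = 25.2
Post-stratified estimate = 307.6 → $308.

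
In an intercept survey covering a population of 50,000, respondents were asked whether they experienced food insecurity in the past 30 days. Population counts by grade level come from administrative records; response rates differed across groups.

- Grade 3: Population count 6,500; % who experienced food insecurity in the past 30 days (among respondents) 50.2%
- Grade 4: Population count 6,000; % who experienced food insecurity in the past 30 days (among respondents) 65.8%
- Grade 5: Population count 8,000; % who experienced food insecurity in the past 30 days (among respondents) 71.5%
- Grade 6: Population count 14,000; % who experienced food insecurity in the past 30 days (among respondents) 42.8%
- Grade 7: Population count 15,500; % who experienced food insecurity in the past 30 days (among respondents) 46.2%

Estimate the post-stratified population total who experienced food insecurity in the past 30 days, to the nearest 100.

Each cell contributes its population count × the respondent rate:
  Grade 3: 6,500 × 50.2% = 3263
  Grade 4: 6,000 × 65.8% = 3948
  Grade 5: 8,000 × 71.5% = 5720
  Grade 6: 14,000 × 42.8% = 5992
  Grade 7: 15,500 × 46.2% = 7161
Estimated total = 26,084 → 26,100.

26,100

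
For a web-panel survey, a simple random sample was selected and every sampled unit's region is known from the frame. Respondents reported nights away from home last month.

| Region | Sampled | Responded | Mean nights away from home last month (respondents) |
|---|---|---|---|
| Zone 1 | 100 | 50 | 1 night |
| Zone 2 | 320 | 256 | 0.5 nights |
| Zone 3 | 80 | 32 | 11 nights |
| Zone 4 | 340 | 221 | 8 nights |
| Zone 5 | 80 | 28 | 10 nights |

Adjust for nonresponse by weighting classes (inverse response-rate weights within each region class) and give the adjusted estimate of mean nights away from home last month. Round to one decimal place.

5.1

Response rates by class: Zone 1 50/100 = 50%, Zone 2 256/320 = 80%, Zone 3 32/80 = 40%, Zone 4 221/340 = 65%, Zone 5 28/80 = 35%.
Each respondent's weight = sampled/responded in their class; summing within a class gives n_sampled, so:
  Zone 1: 100 × 1 = 100
  Zone 2: 320 × 0.5 = 160
  Zone 3: 80 × 11 = 880
  Zone 4: 340 × 8 = 2720
  Zone 5: 80 × 10 = 800
Adjusted estimate = 4660 / 920 = 5.06522 → 5.1.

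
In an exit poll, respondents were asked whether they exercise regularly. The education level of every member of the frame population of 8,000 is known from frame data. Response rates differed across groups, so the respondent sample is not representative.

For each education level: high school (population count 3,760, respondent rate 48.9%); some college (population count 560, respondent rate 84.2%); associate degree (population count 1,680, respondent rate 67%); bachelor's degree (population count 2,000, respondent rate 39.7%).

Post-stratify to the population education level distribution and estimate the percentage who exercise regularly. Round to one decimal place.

52.9%

Each cell contributes population-share × respondent value:
  high school: (3,760/8,000) × 48.9 = 22.983
  some college: (560/8,000) × 84.2 = 5.894
  associate degree: (1,680/8,000) × 67 = 14.07
  bachelor's degree: (2,000/8,000) × 39.7 = 9.925
Post-stratified estimate = 52.872 → 52.9%.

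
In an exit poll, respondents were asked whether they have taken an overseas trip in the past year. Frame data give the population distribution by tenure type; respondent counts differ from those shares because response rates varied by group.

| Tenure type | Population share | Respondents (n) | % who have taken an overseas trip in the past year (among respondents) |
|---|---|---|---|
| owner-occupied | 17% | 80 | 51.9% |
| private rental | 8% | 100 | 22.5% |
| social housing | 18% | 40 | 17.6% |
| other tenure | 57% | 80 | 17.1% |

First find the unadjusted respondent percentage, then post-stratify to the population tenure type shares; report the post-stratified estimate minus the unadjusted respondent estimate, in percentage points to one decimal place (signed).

-4.7 percentage points

Unadjusted (pooled respondent) estimate weights by respondent counts:
  (80/300)×51.9 + (100/300)×22.5 + (40/300)×17.6 + (80/300)×17.1 = 28.2467%
Post-stratifying to population shares instead:
  0.17×51.9 + 0.08×22.5 + 0.18×17.6 + 0.57×17.1 = 23.538%
Difference = 23.538 − 28.2467 = -4.7087 pp.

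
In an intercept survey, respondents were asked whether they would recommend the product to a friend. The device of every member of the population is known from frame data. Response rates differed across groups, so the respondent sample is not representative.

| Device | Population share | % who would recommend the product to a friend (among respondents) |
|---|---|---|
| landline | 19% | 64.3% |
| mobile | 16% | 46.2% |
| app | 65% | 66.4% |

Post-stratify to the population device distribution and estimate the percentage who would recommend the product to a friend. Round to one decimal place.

Weight each group's respondent value by its population share:
  landline: 0.19 × 64.3 = 12.217
  mobile: 0.16 × 46.2 = 7.392
  app: 0.65 × 66.4 = 43.16
Post-stratified estimate = 62.769 → 62.8%.

62.8%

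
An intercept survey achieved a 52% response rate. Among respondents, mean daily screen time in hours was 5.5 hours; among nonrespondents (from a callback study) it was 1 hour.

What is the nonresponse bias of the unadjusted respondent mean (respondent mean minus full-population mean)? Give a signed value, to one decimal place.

+2.2

Nonresponse fraction = 1 − 0.52 = 0.48.
Bias = (nonresponse fraction) × (respondent mean − nonrespondent mean)
     = 0.48 × (5.5 − 1) = 0.48 × 4.5 = 2.16.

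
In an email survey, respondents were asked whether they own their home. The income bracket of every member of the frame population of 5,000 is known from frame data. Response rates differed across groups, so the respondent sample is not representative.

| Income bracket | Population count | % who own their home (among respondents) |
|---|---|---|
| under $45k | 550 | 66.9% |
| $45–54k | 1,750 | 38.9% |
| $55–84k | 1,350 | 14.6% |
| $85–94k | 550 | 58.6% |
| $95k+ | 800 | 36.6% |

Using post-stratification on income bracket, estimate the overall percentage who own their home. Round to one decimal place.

37.2%

Post-stratification weights by population share, not respondent share:
  under $45k: (550/5,000) × 66.9 = 7.359
  $45–54k: (1,750/5,000) × 38.9 = 13.615
  $55–84k: (1,350/5,000) × 14.6 = 3.942
  $85–94k: (550/5,000) × 58.6 = 6.446
  $95k+: (800/5,000) × 36.6 = 5.856
Post-stratified estimate = 37.218 → 37.2%.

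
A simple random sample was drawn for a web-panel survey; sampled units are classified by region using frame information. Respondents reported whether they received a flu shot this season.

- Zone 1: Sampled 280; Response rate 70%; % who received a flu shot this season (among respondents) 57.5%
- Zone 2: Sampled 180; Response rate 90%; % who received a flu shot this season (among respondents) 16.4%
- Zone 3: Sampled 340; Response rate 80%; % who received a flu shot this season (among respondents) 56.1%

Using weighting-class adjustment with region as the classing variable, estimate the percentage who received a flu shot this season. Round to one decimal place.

Weighting each respondent by the inverse class response rate inflates each class back to its sampled size, so the class weight is n_sampled:
  Zone 1: 280 × 57.5 = 16,100
  Zone 2: 180 × 16.4 = 2952
  Zone 3: 340 × 56.1 = 19,074
Adjusted estimate = 38,126 / 800 = 47.6575 → 47.7%.

47.7%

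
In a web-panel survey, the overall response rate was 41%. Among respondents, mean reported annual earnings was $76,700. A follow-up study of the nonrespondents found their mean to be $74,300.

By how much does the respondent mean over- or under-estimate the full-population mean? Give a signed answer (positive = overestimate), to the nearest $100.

Nonresponse fraction = 1 − 0.41 = 0.59.
Bias = (nonresponse fraction) × (respondent mean − nonrespondent mean)
     = 0.59 × (76,700 − 74,300) = 0.59 × 2400 = 1416.

+$1,400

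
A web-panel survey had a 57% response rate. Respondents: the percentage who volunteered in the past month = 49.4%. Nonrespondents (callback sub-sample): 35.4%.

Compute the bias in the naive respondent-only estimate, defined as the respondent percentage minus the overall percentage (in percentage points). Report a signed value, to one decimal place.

+6.0 percentage points

Nonresponse fraction = 1 − 0.57 = 0.43.
Bias = (nonresponse fraction) × (respondent percentage − nonrespondent percentage)
     = 0.43 × (49.4 − 35.4) = 0.43 × 14 = 6.02.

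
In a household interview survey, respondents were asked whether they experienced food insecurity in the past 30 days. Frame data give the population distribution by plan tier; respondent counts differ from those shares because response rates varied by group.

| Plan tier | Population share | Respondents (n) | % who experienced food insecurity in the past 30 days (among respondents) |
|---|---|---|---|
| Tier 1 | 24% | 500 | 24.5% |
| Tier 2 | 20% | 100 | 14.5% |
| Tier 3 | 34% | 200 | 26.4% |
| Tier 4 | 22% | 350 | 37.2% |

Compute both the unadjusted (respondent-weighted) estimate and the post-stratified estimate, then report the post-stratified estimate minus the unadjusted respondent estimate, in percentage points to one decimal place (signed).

-1.9 percentage points

Naive respondent-only estimate (weights = respondent counts):
  (500/1150)×24.5 + (100/1150)×14.5 + (200/1150)×26.4 + (350/1150)×37.2 = 27.8261%
Reweighting by population plan tier shares:
  0.24×24.5 + 0.2×14.5 + 0.34×26.4 + 0.22×37.2 = 25.94%
Difference = 25.94 − 27.8261 = -1.8861 pp.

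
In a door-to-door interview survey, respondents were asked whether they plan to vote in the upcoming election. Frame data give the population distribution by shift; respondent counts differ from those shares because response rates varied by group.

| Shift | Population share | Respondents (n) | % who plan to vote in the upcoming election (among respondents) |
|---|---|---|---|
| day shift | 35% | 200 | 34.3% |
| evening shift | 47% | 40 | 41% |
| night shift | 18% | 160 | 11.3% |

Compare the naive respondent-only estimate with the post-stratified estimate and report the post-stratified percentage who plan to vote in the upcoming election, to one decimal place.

Unadjusted (pooled respondent) estimate weights by respondent counts:
  (200/400)×34.3 + (40/400)×41 + (160/400)×11.3 = 25.77%
Reweighting by population shift shares:
  0.35×34.3 + 0.47×41 + 0.18×11.3 = 33.309%

33.3%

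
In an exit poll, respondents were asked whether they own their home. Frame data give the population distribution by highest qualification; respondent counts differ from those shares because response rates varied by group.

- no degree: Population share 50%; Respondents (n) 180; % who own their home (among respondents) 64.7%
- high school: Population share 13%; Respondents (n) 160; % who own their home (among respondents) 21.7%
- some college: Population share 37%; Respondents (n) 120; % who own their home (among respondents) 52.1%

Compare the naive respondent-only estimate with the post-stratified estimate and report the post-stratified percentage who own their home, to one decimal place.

54.4%

Naive respondent-only estimate (weights = respondent counts):
  (180/460)×64.7 + (160/460)×21.7 + (120/460)×52.1 = 46.4565%
Post-stratifying to population shares instead:
  0.5×64.7 + 0.13×21.7 + 0.37×52.1 = 54.448%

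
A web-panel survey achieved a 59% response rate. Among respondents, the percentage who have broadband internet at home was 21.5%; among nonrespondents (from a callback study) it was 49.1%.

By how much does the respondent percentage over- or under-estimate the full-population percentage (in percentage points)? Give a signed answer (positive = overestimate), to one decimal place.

-11.3 percentage points

Nonresponse fraction = 1 − 0.59 = 0.41.
Bias = (nonresponse fraction) × (respondent percentage − nonrespondent percentage)
     = 0.41 × (21.5 − 49.1) = 0.41 × -27.6 = -11.316.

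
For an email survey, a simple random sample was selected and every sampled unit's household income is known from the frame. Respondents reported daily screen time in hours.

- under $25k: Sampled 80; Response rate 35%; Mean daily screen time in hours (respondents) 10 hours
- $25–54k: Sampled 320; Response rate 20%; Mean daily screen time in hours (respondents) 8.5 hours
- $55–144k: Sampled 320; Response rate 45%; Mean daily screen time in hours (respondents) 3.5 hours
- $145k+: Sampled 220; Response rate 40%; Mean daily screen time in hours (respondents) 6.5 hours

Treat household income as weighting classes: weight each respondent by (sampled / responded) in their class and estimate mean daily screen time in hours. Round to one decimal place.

Weighting each respondent by the inverse class response rate inflates each class back to its sampled size, so the class weight is n_sampled:
  under $25k: 80 × 10 = 800
  $25–54k: 320 × 8.5 = 2720
  $55–144k: 320 × 3.5 = 1120
  $145k+: 220 × 6.5 = 1430
Adjusted estimate = 6070 / 940 = 6.45745 → 6.5.

6.5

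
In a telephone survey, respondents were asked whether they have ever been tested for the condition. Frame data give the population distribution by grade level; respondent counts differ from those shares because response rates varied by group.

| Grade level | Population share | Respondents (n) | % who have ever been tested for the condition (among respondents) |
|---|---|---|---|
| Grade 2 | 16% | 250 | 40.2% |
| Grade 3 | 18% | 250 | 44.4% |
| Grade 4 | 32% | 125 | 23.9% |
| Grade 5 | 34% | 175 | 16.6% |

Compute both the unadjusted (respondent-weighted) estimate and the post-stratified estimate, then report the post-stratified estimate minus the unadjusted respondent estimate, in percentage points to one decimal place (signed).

-6.1 percentage points

Unadjusted (pooled respondent) estimate weights by respondent counts:
  (250/800)×40.2 + (250/800)×44.4 + (125/800)×23.9 + (175/800)×16.6 = 33.8031%
Post-stratified estimate weights by population shares:
  0.16×40.2 + 0.18×44.4 + 0.32×23.9 + 0.34×16.6 = 27.716%
Difference = 27.716 − 33.8031 = -6.0871 pp.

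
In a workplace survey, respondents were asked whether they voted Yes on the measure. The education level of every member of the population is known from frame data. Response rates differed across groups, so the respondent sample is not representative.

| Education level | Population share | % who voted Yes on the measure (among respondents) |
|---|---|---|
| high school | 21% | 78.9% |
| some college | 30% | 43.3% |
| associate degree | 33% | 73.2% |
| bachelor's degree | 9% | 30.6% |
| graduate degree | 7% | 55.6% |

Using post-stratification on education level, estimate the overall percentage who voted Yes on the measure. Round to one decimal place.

60.4%

Each cell contributes population-share × respondent value:
  high school: 0.21 × 78.9 = 16.569
  some college: 0.3 × 43.3 = 12.99
  associate degree: 0.33 × 73.2 = 24.156
  bachelor's degree: 0.09 × 30.6 = 2.754
  graduate degree: 0.07 × 55.6 = 3.892
Post-stratified estimate = 60.361 → 60.4%.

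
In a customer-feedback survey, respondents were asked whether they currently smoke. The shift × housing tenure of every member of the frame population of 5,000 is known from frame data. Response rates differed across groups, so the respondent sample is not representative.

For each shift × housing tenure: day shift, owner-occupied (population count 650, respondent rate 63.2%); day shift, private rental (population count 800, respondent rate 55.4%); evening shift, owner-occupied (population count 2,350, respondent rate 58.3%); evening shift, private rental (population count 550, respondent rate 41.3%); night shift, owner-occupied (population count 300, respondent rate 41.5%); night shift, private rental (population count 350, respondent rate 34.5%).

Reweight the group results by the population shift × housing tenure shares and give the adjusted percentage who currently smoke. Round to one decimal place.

Post-stratification weights by population share, not respondent share:
  day shift, owner-occupied: (650/5,000) × 63.2 = 8.216
  day shift, private rental: (800/5,000) × 55.4 = 8.864
  evening shift, owner-occupied: (2,350/5,000) × 58.3 = 27.401
  evening shift, private rental: (550/5,000) × 41.3 = 4.543
  night shift, owner-occupied: (300/5,000) × 41.5 = 2.49
  night shift, private rental: (350/5,000) × 34.5 = 2.415
Post-stratified estimate = 53.929 → 53.9%.

53.9%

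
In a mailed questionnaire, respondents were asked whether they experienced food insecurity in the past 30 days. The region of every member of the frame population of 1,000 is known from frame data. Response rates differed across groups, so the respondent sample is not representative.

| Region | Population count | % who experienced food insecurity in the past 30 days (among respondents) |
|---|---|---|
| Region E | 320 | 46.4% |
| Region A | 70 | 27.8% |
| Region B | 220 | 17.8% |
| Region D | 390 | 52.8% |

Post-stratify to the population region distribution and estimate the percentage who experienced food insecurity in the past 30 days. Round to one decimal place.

41.3%

Post-stratification weights by population share, not respondent share:
  Region E: (320/1,000) × 46.4 = 14.848
  Region A: (70/1,000) × 27.8 = 1.946
  Region B: (220/1,000) × 17.8 = 3.916
  Region D: (390/1,000) × 52.8 = 20.592
Post-stratified estimate = 41.302 → 41.3%.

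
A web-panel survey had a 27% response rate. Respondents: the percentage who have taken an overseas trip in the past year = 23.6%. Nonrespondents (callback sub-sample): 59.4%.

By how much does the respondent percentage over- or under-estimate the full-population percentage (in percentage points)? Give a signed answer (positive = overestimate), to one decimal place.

-26.1 percentage points

Nonresponse fraction = 1 − 0.27 = 0.73.
Bias = (nonresponse fraction) × (respondent percentage − nonrespondent percentage)
     = 0.73 × (23.6 − 59.4) = 0.73 × -35.8 = -26.134.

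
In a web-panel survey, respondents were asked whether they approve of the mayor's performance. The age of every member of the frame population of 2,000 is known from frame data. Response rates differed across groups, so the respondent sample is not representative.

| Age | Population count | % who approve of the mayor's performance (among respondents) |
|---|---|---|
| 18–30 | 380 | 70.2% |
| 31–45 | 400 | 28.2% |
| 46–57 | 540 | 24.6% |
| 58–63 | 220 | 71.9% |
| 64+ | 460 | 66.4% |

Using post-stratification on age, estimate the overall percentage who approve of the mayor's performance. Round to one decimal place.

Post-stratification weights by population share, not respondent share:
  18–30: (380/2,000) × 70.2 = 13.338
  31–45: (400/2,000) × 28.2 = 5.64
  46–57: (540/2,000) × 24.6 = 6.642
  58–63: (220/2,000) × 71.9 = 7.909
  64+: (460/2,000) × 66.4 = 15.272
Post-stratified estimate = 48.801 → 48.8%.

48.8%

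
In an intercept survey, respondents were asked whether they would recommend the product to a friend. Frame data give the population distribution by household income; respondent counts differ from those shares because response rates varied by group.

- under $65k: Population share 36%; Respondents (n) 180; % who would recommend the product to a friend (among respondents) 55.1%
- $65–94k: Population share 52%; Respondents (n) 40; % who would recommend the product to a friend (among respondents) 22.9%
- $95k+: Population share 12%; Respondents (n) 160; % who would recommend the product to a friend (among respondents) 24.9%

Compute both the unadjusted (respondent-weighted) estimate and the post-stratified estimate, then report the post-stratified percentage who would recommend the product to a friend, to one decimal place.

34.7%

Unadjusted (pooled respondent) estimate weights by respondent counts:
  (180/380)×55.1 + (40/380)×22.9 + (160/380)×24.9 = 38.9947%
Reweighting by population household income shares:
  0.36×55.1 + 0.52×22.9 + 0.12×24.9 = 34.732%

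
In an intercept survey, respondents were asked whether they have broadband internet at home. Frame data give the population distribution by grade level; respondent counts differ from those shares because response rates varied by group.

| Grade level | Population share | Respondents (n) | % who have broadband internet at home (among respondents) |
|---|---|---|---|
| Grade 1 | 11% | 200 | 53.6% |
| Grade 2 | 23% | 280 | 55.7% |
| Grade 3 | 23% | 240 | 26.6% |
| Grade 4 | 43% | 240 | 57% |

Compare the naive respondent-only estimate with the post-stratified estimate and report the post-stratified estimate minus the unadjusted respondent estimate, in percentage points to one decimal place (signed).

Without adjustment, the pooled respondent share is:
  (200/960)×53.6 + (280/960)×55.7 + (240/960)×26.6 + (240/960)×57 = 48.3125%
Post-stratified estimate weights by population shares:
  0.11×53.6 + 0.23×55.7 + 0.23×26.6 + 0.43×57 = 49.335%
Difference = 49.335 − 48.3125 = 1.0225 pp.

+1.0 percentage points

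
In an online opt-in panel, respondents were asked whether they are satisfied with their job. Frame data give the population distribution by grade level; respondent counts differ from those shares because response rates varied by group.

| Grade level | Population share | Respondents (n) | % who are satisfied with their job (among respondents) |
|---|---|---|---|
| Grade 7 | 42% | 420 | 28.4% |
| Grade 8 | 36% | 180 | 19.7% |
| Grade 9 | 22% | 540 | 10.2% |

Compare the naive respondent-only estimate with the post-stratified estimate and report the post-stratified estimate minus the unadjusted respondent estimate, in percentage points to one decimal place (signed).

+2.9 percentage points

Naive respondent-only estimate (weights = respondent counts):
  (420/1140)×28.4 + (180/1140)×19.7 + (540/1140)×10.2 = 18.4053%
Post-stratified estimate weights by population shares:
  0.42×28.4 + 0.36×19.7 + 0.22×10.2 = 21.264%
Difference = 21.264 − 18.4053 = 2.8587 pp.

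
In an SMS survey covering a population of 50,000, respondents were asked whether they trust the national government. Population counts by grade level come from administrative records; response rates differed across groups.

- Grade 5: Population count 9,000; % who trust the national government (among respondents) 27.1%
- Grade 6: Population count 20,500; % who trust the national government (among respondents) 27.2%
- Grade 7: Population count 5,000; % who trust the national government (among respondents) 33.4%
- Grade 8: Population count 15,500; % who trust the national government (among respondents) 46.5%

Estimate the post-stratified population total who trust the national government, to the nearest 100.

Each cell contributes its population count × the respondent rate:
  Grade 5: 9,000 × 27.1% = 2439
  Grade 6: 20,500 × 27.2% = 5576
  Grade 7: 5,000 × 33.4% = 1670
  Grade 8: 15,500 × 46.5% = 7207.5
Estimated total = 16892.5 → 16,900.

16,900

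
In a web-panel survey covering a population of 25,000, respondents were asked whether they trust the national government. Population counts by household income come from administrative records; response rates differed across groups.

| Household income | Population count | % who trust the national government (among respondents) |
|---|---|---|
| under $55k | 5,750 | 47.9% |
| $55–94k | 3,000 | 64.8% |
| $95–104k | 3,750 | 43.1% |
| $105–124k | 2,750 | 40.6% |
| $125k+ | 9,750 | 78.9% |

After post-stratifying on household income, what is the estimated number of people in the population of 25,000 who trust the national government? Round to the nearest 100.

Each cell contributes its population count × the respondent rate:
  under $55k: 5,750 × 47.9% = 2754.25
  $55–94k: 3,000 × 64.8% = 1944
  $95–104k: 3,750 × 43.1% = 1616.25
  $105–124k: 2,750 × 40.6% = 1116.5
  $125k+: 9,750 × 78.9% = 7692.75
Estimated total = 15123.8 → 15,100.

15,100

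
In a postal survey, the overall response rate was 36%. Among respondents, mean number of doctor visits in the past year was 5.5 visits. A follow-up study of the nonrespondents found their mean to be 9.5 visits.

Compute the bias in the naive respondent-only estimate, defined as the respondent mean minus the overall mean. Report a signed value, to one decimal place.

Nonresponse fraction = 1 − 0.36 = 0.64.
Bias = (nonresponse fraction) × (respondent mean − nonrespondent mean)
     = 0.64 × (5.5 − 9.5) = 0.64 × -4 = -2.56.

-2.6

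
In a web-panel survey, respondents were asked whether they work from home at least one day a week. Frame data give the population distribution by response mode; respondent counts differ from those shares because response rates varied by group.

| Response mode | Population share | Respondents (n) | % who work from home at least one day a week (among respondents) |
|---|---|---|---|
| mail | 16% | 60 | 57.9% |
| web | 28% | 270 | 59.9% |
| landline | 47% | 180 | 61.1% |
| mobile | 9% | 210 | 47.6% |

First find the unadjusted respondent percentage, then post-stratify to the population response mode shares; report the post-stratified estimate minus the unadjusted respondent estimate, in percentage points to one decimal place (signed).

+2.6 percentage points

Naive respondent-only estimate (weights = respondent counts):
  (60/720)×57.9 + (270/720)×59.9 + (180/720)×61.1 + (210/720)×47.6 = 56.4458%
Post-stratifying to population shares instead:
  0.16×57.9 + 0.28×59.9 + 0.47×61.1 + 0.09×47.6 = 59.037%
Difference = 59.037 − 56.4458 = 2.5912 pp.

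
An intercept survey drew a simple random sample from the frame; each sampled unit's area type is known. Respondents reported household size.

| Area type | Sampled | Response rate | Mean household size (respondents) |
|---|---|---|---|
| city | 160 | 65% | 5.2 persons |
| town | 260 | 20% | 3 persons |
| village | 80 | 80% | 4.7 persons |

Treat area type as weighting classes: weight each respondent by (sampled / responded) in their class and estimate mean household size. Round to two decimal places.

Each respondent's weight = sampled/responded in their class; summing within a class gives n_sampled, so:
  city: 160 × 5.2 = 832
  town: 260 × 3 = 780
  village: 80 × 4.7 = 376
Adjusted estimate = 1988 / 500 = 3.976 → 3.98.

3.98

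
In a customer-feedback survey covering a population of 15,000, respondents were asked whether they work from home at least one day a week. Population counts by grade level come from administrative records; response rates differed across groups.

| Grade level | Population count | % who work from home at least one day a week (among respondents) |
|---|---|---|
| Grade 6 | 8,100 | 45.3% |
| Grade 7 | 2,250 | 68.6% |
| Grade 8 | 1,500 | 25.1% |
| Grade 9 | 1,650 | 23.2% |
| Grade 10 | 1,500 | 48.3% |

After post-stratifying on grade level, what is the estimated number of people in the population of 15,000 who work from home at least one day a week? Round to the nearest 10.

6,700

Estimated count per cell = population count × respondent percentage:
  Grade 6: 8,100 × 45.3% = 3669.3
  Grade 7: 2,250 × 68.6% = 1543.5
  Grade 8: 1,500 × 25.1% = 376.5
  Grade 9: 1,650 × 23.2% = 382.8
  Grade 10: 1,500 × 48.3% = 724.5
Estimated total = 6696.6 → 6,700.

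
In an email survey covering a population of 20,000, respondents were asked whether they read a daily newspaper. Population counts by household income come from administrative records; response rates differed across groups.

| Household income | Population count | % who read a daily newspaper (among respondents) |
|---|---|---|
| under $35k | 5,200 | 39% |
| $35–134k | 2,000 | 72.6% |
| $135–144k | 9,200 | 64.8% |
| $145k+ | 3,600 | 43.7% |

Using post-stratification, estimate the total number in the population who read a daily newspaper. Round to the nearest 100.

Apply each group's respondent rate to its population count:
  under $35k: 5,200 × 39% = 2028
  $35–134k: 2,000 × 72.6% = 1452
  $135–144k: 9,200 × 64.8% = 5961.6
  $145k+: 3,600 × 43.7% = 1573.2
Estimated total = 11014.8 → 11,000.

11,000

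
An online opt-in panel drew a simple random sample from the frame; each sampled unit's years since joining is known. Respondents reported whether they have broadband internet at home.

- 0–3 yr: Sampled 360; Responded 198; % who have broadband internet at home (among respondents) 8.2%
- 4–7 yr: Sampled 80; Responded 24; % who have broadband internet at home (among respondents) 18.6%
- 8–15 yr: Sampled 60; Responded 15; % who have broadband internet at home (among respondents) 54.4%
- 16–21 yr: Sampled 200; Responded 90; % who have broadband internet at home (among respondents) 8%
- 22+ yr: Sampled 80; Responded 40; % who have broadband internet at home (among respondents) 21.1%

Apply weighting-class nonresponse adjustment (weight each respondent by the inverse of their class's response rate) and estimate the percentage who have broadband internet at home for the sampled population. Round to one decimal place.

Response rates by class: 0–3 yr 198/360 = 55%, 4–7 yr 24/80 = 30%, 8–15 yr 15/60 = 25%, 16–21 yr 90/200 = 45%, 22+ yr 40/80 = 50%.
Weighting each respondent by the inverse class response rate inflates each class back to its sampled size, so the class weight is n_sampled:
  0–3 yr: 360 × 8.2 = 2952
  4–7 yr: 80 × 18.6 = 1488
  8–15 yr: 60 × 54.4 = 3264
  16–21 yr: 200 × 8 = 1600
  22+ yr: 80 × 21.1 = 1688
Adjusted estimate = 10,992 / 780 = 14.0923 → 14.1%.

14.1%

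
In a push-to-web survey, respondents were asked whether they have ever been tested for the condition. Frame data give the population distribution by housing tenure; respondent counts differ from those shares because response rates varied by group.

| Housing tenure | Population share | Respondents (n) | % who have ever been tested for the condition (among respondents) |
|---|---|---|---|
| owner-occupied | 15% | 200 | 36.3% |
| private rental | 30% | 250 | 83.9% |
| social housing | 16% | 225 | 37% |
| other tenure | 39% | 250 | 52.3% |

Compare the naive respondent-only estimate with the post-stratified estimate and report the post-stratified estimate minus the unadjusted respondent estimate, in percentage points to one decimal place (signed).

Naive respondent-only estimate (weights = respondent counts):
  (200/925)×36.3 + (250/925)×83.9 + (225/925)×37 + (250/925)×52.3 = 53.6595%
Post-stratified estimate weights by population shares:
  0.15×36.3 + 0.3×83.9 + 0.16×37 + 0.39×52.3 = 56.932%
Difference = 56.932 − 53.6595 = 3.2725 pp.

+3.3 percentage points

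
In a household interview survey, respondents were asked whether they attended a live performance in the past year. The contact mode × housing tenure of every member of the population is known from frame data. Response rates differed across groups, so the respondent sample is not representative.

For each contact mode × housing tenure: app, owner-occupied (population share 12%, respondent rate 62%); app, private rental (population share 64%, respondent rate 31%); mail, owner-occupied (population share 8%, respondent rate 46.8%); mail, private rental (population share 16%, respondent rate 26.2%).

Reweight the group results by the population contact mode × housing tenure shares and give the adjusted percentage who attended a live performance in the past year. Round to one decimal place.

35.2%

Post-stratification weights by population share, not respondent share:
  app, owner-occupied: 0.12 × 62 = 7.44
  app, private rental: 0.64 × 31 = 19.84
  mail, owner-occupied: 0.08 × 46.8 = 3.744
  mail, private rental: 0.16 × 26.2 = 4.192
Post-stratified estimate = 35.216 → 35.2%.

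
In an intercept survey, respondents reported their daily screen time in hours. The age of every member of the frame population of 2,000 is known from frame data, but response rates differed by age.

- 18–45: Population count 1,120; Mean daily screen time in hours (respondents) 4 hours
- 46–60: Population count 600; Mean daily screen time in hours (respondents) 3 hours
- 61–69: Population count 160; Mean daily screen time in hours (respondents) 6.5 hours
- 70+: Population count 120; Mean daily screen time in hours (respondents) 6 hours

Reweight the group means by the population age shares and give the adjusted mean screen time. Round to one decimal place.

Reweight to the known age distribution:
  18–45: (1,120/2,000) × 4 = 2.24
  46–60: (600/2,000) × 3 = 0.9
  61–69: (160/2,000) × 6.5 = 0.52
  70+: (120/2,000) × 6 = 0.36
Post-stratified estimate = 4.02 → 4.0.

4.0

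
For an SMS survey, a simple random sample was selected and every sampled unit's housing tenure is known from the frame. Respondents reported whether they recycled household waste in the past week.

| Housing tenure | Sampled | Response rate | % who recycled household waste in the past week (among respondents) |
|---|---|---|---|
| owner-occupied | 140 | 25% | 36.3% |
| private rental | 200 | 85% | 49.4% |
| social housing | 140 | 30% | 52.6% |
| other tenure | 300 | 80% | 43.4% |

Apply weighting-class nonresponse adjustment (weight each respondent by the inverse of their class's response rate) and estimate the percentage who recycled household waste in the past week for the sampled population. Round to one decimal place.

Weighting each respondent by the inverse class response rate inflates each class back to its sampled size, so the class weight is n_sampled:
  owner-occupied: 140 × 36.3 = 5082
  private rental: 200 × 49.4 = 9880
  social housing: 140 × 52.6 = 7364
  other tenure: 300 × 43.4 = 13,020
Adjusted estimate = 35,346 / 780 = 45.3154 → 45.3%.

45.3%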